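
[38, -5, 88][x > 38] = keep x where x > 38: 38✗, -5✗, 88✓
= [88]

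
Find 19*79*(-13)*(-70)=1365910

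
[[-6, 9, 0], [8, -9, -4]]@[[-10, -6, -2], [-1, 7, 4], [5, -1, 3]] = [[51, 99, 48], [-91, -107, -64]]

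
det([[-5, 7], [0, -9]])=(-5)*(-9) - (7)*(0)
= 45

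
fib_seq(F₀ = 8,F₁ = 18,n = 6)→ [8, 18, 26, 44, 70, 114]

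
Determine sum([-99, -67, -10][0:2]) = -166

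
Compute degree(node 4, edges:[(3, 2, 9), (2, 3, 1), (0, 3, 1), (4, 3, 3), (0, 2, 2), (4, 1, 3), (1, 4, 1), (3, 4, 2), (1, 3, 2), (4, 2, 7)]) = 5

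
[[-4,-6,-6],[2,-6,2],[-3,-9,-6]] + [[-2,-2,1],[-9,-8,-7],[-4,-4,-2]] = [[-6, -8, -5], [-7, -14, -5], [-7, -13, -8]]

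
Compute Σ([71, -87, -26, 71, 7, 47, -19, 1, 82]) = 71 + (-87) + (-26) + 71 + 7 + 47 + (-19) + 1 + 82
= 147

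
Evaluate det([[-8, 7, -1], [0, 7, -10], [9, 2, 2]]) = -839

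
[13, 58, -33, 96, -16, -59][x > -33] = [13, 58, 96, -16]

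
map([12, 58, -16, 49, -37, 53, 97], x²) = (12)²=144, (58)²=3364, (-16)²=256, (49)²=2401, (-37)²=1369, (53)²=2809, (97)²=9409
= [144, 3364, 256, 2401, 1369, 2809, 9409]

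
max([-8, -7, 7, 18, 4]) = 18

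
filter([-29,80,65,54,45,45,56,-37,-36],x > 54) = [80, 65, 56]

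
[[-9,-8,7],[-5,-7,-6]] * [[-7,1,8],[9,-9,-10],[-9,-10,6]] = C[0][0] = (-9)*(-7) + (-8)*(9) + (7)*(-9) = -72
C[0][1] = (-9)*(1) + (-8)*(-9) + (7)*(-10) = -7
C[0][2] = (-9)*(8) + (-8)*(-10) + (7)*(6) = 50
C[1][0] = (-5)*(-7) + (-7)*(9) + (-6)*(-9) = 26
C[1][1] = (-5)*(1) + (-7)*(-9) + (-6)*(-10) = 118
C[1][2] = (-5)*(8) + (-7)*(-10) + (-6)*(6) = -6
= [[-72, -7, 50], [26, 118, -6]]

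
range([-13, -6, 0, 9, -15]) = 24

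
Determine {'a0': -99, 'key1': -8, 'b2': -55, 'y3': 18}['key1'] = -8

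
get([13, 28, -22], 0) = 13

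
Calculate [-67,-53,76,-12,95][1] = -53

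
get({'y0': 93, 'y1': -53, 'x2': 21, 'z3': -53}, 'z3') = -53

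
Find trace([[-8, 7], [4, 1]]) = -7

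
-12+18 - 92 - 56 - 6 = -148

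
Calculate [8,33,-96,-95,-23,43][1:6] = [33, -96, -95, -23, 43]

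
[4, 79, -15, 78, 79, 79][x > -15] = keep x where x > -15: 4✓, 79✓, -15✗, 78✓, 79✓, 79✓
= [4, 79, 78, 79, 79]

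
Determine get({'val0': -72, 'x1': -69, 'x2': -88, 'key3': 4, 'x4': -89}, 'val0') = -72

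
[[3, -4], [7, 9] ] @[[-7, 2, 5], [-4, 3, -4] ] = C[0][0] = (3)*(-7) + (-4)*(-4) = -5
C[0][1] = (3)*(2) + (-4)*(3) = -6
C[0][2] = (3)*(5) + (-4)*(-4) = 31
C[1][0] = (7)*(-7) + (9)*(-4) = -85
C[1][1] = (7)*(2) + (9)*(3) = 41
C[1][2] = (7)*(5) + (9)*(-4) = -1
= [[-5, -6, 31], [-85, 41, -1]]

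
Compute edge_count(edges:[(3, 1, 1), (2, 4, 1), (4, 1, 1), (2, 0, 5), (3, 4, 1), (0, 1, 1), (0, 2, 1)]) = 7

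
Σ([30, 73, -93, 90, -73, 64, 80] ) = 30 + 73 + (-93) + 90 + (-73) + 64 + 80
= 171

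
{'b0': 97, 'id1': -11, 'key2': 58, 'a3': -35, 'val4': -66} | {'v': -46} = {'b0': 97, 'id1': -11, 'key2': 58, 'a3': -35, 'val4': -66, 'v': -46}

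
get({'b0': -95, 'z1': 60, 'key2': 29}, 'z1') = 60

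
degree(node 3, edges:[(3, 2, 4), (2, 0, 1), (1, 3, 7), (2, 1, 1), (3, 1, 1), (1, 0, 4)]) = 3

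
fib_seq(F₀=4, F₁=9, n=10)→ F_2 = F_1 + F_0 = 13
F_3 = F_2 + F_1 = 22
F_4 = F_3 + F_2 = 35
...
= [4, 9, 13, 22, 35, 57, 92, 149, 241, 390]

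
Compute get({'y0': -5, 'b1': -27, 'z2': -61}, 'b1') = -27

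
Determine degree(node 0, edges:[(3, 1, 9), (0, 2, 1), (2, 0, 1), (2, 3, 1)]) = 2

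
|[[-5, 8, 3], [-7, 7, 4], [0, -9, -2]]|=-33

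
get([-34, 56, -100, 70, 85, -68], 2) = -100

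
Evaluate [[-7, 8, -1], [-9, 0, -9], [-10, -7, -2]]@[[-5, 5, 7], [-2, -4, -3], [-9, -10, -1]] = [[28, -57, -72], [126, 45, -54], [82, -2, -47]]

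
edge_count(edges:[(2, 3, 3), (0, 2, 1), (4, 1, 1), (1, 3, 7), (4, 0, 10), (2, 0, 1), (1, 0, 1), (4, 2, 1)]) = 8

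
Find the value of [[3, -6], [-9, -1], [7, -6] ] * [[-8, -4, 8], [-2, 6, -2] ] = [[-12, -48, 36], [74, 30, -70], [-44, -64, 68]]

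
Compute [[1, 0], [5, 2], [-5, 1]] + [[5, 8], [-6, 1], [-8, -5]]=[[6, 8], [-1, 3], [-13, -4]]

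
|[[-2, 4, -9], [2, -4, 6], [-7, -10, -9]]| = 144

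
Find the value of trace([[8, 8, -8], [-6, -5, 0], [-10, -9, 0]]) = diagonal: 8 + (-5) + 0
= 3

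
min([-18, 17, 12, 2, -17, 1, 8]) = -18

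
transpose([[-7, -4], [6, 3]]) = [[-7, 6], [-4, 3]]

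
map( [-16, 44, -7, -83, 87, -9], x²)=[256, 1936, 49, 6889, 7569, 81]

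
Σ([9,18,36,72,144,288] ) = 567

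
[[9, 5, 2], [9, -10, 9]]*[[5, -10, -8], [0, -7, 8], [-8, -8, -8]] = C[0][0] = (9)*(5) + (5)*(0) + (2)*(-8) = 29
C[0][1] = (9)*(-10) + (5)*(-7) + (2)*(-8) = -141
C[0][2] = (9)*(-8) + (5)*(8) + (2)*(-8) = -48
C[1][0] = (9)*(5) + (-10)*(0) + (9)*(-8) = -27
C[1][1] = (9)*(-10) + (-10)*(-7) + (9)*(-8) = -92
C[1][2] = (9)*(-8) + (-10)*(8) + (9)*(-8) = -224
= [[29, -141, -48], [-27, -92, -224]]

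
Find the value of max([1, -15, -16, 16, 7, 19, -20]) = 19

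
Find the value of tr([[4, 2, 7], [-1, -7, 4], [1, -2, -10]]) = diagonal: 4 + (-7) + (-10)
= -13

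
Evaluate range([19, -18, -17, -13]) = 37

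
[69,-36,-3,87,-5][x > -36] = keep x where x > -36: 69✓, -36✗, -3✓, 87✓, -5✓
= [69, -3, 87, -5]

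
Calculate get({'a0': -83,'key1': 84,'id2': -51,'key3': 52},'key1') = 84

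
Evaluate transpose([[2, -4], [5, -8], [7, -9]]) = [[2, 5, 7], [-4, -8, -9]]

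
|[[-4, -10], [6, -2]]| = 68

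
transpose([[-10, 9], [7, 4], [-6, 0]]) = [[-10, 7, -6], [9, 4, 0]]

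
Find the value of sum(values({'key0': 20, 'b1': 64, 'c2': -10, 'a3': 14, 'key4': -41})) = 20 + 64 + (-10) + 14 + (-41)
= 47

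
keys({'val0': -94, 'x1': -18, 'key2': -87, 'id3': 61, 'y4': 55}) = ['val0', 'x1', 'key2', 'id3', 'y4']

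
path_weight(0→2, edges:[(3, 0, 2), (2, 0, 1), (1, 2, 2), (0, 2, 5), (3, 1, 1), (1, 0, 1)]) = w(0→2)=5
= 5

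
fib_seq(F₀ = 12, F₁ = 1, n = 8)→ F_2 = F_1 + F_0 = 13
F_3 = F_2 + F_1 = 14
F_4 = F_3 + F_2 = 27
...
= [12, 1, 13, 14, 27, 41, 68, 109]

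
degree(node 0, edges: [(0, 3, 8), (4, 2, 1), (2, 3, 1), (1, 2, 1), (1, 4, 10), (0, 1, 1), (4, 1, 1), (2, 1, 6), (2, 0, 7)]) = 3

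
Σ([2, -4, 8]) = 6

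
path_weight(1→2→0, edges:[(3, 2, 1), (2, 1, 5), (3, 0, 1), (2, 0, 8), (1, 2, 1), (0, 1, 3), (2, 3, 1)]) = w(1→2)=1 + w(2→0)=8
= 9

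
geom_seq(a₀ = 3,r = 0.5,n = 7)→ a_0 = 3*0.5^0 = 3.0
a_1 = 3*0.5^1 = 1.5
a_2 = 3*0.5^2 = 0.75
...
= [3.0, 1.5, 0.75, 0.375, 0.1875, 0.09375, 0.046875]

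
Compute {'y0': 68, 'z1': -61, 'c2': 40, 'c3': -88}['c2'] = 40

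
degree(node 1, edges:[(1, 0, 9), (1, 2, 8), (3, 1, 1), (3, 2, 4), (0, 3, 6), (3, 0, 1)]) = 3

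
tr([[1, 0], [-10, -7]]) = -6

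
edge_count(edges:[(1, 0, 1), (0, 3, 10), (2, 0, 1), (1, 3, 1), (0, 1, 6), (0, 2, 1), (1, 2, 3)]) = 7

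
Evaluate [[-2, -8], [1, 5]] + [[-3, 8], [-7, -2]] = [[-5, 0], [-6, 3]]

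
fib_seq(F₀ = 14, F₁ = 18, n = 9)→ F_2 = F_1 + F_0 = 32
F_3 = F_2 + F_1 = 50
F_4 = F_3 + F_2 = 82
...
= [14, 18, 32, 50, 82, 132, 214, 346, 560]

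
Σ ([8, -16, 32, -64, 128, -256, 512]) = 344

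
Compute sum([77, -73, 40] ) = 77 + (-73) + 40
= 44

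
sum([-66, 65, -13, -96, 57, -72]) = -125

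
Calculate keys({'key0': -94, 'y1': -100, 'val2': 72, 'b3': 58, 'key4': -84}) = ['key0', 'y1', 'val2', 'b3', 'key4']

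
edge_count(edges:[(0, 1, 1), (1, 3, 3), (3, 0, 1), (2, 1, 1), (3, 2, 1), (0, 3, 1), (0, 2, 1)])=7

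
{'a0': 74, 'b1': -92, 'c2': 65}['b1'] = -92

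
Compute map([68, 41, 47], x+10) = 68+10=78, 41+10=51, 47+10=57
= [78, 51, 57]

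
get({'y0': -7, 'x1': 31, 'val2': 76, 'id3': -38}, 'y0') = -7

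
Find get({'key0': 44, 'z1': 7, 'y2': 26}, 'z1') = 7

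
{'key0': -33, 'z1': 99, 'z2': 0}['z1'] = 99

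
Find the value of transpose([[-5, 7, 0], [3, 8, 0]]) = [[-5, 3], [7, 8], [0, 0]]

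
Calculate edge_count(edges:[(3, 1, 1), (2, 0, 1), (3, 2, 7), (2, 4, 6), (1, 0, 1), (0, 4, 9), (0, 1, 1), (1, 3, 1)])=8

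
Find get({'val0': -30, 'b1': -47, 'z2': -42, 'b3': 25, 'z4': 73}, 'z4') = 73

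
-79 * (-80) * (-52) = -328640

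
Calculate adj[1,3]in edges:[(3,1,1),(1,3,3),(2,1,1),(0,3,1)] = 3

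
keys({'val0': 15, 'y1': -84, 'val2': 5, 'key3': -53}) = ['val0', 'y1', 'val2', 'key3']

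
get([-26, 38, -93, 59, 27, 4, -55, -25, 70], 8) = 70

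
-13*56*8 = -5824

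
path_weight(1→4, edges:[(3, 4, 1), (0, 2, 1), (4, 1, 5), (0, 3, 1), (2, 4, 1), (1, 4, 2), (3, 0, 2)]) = 2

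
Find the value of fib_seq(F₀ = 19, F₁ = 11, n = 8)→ F_2 = F_1 + F_0 = 30
F_3 = F_2 + F_1 = 41
F_4 = F_3 + F_2 = 71
...
= [19, 11, 30, 41, 71, 112, 183, 295]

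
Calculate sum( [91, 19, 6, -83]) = 33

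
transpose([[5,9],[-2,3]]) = [[5, -2], [9, 3]]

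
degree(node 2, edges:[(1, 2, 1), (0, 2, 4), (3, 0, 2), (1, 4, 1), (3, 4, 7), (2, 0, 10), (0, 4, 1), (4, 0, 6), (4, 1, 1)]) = incident: (1,2), (0,2), (2,0)
= 3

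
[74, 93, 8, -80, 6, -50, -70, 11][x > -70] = keep x where x > -70: 74✓, 93✓, 8✓, -80✗, 6✓, -50✓, -70✗, 11✓
= [74, 93, 8, 6, -50, 11]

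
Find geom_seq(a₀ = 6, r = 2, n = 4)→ [6, 12, 24, 48]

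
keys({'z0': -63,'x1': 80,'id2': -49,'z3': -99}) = ['z0', 'x1', 'id2', 'z3']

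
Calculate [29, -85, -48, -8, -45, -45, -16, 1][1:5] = [-85, -48, -8, -45]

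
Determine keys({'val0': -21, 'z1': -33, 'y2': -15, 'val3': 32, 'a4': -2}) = ['val0', 'z1', 'y2', 'val3', 'a4']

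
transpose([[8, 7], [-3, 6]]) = [[8, -3], [7, 6]]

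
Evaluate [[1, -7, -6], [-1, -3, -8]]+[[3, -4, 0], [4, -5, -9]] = [[4, -11, -6], [3, -8, -17]]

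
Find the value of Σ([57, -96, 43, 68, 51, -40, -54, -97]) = 57 + (-96) + 43 + 68 + 51 + (-40) + (-54) + (-97)
= -68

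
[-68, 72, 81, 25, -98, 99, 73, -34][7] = -34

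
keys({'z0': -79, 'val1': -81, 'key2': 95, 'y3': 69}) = ['z0', 'val1', 'key2', 'y3']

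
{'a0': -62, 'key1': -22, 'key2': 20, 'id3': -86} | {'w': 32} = {'a0': -62, 'key1': -22, 'key2': 20, 'id3': -86, 'w': 32}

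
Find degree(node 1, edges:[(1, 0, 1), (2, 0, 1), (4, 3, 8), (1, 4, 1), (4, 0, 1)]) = incident: (1,0), (1,4)
= 2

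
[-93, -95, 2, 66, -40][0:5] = [-93, -95, 2, 66, -40]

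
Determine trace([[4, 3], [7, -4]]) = diagonal: 4 + (-4)
= 0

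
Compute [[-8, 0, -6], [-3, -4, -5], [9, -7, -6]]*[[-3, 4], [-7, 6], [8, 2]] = [[-24, -44], [-3, -46], [-26, -18]]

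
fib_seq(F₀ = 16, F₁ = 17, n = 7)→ [16, 17, 33, 50, 83, 133, 216]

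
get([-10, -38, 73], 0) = -10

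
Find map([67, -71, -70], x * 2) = 67*2=134, -71*2=-142, -70*2=-140
= [134, -142, -140]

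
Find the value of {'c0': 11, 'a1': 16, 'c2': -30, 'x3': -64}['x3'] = -64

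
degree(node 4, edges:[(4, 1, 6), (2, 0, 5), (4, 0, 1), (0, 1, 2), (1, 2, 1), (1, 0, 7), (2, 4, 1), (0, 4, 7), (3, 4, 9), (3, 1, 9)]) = 5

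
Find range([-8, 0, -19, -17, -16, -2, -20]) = 20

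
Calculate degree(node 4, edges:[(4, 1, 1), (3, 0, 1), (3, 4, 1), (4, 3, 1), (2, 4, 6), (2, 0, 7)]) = incident: (4,1), (3,4), (4,3), (2,4)
= 4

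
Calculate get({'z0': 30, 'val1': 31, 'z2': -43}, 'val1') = 31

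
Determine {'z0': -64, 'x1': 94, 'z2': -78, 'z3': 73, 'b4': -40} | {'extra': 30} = {'z0': -64, 'x1': 94, 'z2': -78, 'z3': 73, 'b4': -40, 'extra': 30}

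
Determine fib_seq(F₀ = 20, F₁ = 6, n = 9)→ F_2 = F_1 + F_0 = 26
F_3 = F_2 + F_1 = 32
F_4 = F_3 + F_2 = 58
...
= [20, 6, 26, 32, 58, 90, 148, 238, 386]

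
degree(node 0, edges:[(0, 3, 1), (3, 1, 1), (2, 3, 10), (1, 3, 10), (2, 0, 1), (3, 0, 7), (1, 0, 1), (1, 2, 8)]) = incident: (0,3), (2,0), (3,0), (1,0)
= 4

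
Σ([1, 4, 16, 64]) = 1 + 4 + 16 + 64
= 85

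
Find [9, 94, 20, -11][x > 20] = keep x where x > 20: 9✗, 94✓, 20✗, -11✗
= [94]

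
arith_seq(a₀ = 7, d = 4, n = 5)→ a_0 = 7 + 0*4 = 7
a_1 = 7 + 1*4 = 11
a_2 = 7 + 2*4 = 15
...
= [7, 11, 15, 19, 23]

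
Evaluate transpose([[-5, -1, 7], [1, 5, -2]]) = [[-5, 1], [-1, 5], [7, -2]]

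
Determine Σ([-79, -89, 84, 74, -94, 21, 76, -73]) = (-79) + (-89) + 84 + 74 + (-94) + 21 + 76 + (-73)
= -80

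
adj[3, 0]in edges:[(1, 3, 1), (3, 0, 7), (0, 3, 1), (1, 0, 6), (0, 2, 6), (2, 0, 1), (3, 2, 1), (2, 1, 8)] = 7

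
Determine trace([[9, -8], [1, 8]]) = 17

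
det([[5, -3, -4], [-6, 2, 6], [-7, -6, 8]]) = 42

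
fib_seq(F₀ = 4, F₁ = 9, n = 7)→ F_2 = F_1 + F_0 = 13
F_3 = F_2 + F_1 = 22
F_4 = F_3 + F_2 = 35
...
= [4, 9, 13, 22, 35, 57, 92]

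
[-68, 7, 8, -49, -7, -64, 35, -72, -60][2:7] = [8, -49, -7, -64, 35]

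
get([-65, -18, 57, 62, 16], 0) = -65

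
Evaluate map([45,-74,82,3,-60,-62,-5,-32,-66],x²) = [2025, 5476, 6724, 9, 3600, 3844, 25, 1024, 4356]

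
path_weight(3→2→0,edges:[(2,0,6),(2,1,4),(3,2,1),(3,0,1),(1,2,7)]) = 7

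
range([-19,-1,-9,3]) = 22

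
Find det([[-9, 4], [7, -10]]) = (-9)*(-10) - (4)*(7)
= 62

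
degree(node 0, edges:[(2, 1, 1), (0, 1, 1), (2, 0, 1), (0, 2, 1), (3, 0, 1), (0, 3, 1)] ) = incident: (0,1), (2,0), (0,2), (3,0), (0,3)
= 5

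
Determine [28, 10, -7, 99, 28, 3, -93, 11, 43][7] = 11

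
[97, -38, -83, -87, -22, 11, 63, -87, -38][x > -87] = [97, -38, -83, -22, 11, 63, -38]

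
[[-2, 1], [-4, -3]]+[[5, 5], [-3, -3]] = [[3, 6], [-7, -6]]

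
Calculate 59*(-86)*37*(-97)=18210586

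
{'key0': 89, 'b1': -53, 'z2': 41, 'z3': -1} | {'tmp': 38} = {'key0': 89, 'b1': -53, 'z2': 41, 'z3': -1, 'tmp': 38}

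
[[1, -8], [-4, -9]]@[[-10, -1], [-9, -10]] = C[0][0] = (1)*(-10) + (-8)*(-9) = 62
C[0][1] = (1)*(-1) + (-8)*(-10) = 79
C[1][0] = (-4)*(-10) + (-9)*(-9) = 121
C[1][1] = (-4)*(-1) + (-9)*(-10) = 94
= [[62, 79], [121, 94]]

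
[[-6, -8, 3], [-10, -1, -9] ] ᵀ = [[-6, -10], [-8, -1], [3, -9]]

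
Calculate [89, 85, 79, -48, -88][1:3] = [85, 79]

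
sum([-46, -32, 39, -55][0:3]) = -39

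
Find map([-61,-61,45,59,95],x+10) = -61+10=-51, -61+10=-51, 45+10=55, 59+10=69, 95+10=105
= [-51, -51, 55, 69, 105]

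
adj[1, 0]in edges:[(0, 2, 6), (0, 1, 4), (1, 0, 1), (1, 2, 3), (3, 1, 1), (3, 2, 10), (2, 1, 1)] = 1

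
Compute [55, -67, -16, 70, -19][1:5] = [-67, -16, 70, -19]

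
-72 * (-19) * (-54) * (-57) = 4210704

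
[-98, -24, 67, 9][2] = 67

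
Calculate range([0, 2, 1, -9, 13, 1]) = 22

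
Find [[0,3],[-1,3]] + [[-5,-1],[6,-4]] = [[-5, 2], [5, -1]]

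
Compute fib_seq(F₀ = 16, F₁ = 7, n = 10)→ [16, 7, 23, 30, 53, 83, 136, 219, 355, 574]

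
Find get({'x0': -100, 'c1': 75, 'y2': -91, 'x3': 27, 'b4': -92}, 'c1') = 75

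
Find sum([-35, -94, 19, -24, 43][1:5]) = -56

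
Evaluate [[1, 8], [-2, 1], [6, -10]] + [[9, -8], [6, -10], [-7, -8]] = [[10, 0], [4, -9], [-1, -18]]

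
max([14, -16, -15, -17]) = 14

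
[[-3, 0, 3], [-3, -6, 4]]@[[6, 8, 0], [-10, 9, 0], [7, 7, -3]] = C[0][0] = (-3)*(6) + (0)*(-10) + (3)*(7) = 3
C[0][1] = (-3)*(8) + (0)*(9) + (3)*(7) = -3
C[0][2] = (-3)*(0) + (0)*(0) + (3)*(-3) = -9
C[1][0] = (-3)*(6) + (-6)*(-10) + (4)*(7) = 70
C[1][1] = (-3)*(8) + (-6)*(9) + (4)*(7) = -50
C[1][2] = (-3)*(0) + (-6)*(0) + (4)*(-3) = -12
= [[3, -3, -9], [70, -50, -12]]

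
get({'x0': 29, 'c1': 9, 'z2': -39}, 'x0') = 29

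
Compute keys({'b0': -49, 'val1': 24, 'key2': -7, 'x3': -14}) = ['b0', 'val1', 'key2', 'x3']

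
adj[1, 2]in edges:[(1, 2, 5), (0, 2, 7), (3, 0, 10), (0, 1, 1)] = 5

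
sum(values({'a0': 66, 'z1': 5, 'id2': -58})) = 66 + 5 + (-58)
= 13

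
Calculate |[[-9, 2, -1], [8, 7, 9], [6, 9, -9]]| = (1)*(-9)*det([[7, 9], [9, -9]]) + (-1)*(2)*det([[8, 9], [6, -9]]) + (1)*(-1)*det([[8, 7], [6, 9]])
= 1296 + 252 + -30
= 1518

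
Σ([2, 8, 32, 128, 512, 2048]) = 2730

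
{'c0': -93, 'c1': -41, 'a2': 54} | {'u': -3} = {'c0': -93, 'c1': -41, 'a2': 54, 'u': -3}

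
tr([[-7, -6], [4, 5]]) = -2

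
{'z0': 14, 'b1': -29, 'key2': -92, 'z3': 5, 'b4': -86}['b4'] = -86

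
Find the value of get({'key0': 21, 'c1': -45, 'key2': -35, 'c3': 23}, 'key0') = 21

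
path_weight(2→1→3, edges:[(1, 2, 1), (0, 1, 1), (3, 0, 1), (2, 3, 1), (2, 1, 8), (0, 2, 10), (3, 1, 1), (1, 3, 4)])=12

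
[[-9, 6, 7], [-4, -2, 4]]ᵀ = [[-9, -4], [6, -2], [7, 4]]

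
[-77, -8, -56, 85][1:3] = [-8, -56]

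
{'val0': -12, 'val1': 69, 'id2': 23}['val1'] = 69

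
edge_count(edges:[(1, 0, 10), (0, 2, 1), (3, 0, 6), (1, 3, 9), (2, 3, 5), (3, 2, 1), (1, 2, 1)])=7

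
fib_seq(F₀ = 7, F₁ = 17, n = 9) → [7, 17, 24, 41, 65, 106, 171, 277, 448]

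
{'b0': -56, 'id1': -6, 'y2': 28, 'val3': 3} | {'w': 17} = {'b0': -56, 'id1': -6, 'y2': 28, 'val3': 3, 'w': 17}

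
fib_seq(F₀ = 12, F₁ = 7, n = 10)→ [12, 7, 19, 26, 45, 71, 116, 187, 303, 490]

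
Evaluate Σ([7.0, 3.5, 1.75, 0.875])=7.0 + 3.5 + 1.75 + 0.875
= 13.125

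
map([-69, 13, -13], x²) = (-69)²=4761, (13)²=169, (-13)²=169
= [4761, 169, 169]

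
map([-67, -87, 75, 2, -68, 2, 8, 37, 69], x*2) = -67*2=-134, -87*2=-174, 75*2=150, 2*2=4, -68*2=-136, 2*2=4, 8*2=16, 37*2=74, 69*2=138
= [-134, -174, 150, 4, -136, 4, 16, 74, 138]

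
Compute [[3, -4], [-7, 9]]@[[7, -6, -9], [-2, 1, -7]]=C[0][0] = (3)*(7) + (-4)*(-2) = 29
C[0][1] = (3)*(-6) + (-4)*(1) = -22
C[0][2] = (3)*(-9) + (-4)*(-7) = 1
C[1][0] = (-7)*(7) + (9)*(-2) = -67
C[1][1] = (-7)*(-6) + (9)*(1) = 51
C[1][2] = (-7)*(-9) + (9)*(-7) = 0
= [[29, -22, 1], [-67, 51, 0]]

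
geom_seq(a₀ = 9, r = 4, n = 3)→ [9, 36, 144]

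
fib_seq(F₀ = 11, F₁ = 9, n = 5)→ F_2 = F_1 + F_0 = 20
F_3 = F_2 + F_1 = 29
F_4 = F_3 + F_2 = 49
= [11, 9, 20, 29, 49]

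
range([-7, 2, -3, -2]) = 9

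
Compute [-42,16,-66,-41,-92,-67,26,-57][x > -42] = keep x where x > -42: -42✗, 16✓, -66✗, -41✓, -92✗, -67✗, 26✓, -57✗
= [16, -41, 26]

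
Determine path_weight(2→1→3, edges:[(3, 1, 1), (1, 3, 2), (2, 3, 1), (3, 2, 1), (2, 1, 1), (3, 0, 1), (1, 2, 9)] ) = w(2→1)=1 + w(1→3)=2
= 3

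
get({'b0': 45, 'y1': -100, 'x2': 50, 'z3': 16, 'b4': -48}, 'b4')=-48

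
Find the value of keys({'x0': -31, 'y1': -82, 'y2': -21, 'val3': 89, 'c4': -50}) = ['x0', 'y1', 'y2', 'val3', 'c4']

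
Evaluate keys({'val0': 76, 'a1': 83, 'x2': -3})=['val0', 'a1', 'x2']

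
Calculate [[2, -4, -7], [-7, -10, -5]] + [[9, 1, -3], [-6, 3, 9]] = [[11, -3, -10], [-13, -7, 4]]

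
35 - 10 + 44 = 69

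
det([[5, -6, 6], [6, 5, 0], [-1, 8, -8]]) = -170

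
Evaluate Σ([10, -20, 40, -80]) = 10 + -20 + 40 + -80
= -50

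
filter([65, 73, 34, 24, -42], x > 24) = keep x where x > 24: 65✓, 73✓, 34✓, 24✗, -42✗
= [65, 73, 34]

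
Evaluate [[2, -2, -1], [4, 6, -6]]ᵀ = [[2, 4], [-2, 6], [-1, -6]]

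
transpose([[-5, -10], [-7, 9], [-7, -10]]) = [[-5, -7, -7], [-10, 9, -10]]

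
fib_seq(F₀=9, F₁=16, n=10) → F_2 = F_1 + F_0 = 25
F_3 = F_2 + F_1 = 41
F_4 = F_3 + F_2 = 66
...
= [9, 16, 25, 41, 66, 107, 173, 280, 453, 733]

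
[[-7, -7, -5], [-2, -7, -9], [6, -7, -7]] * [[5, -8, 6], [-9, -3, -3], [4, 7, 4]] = C[0][0] = (-7)*(5) + (-7)*(-9) + (-5)*(4) = 8
C[0][1] = (-7)*(-8) + (-7)*(-3) + (-5)*(7) = 42
C[0][2] = (-7)*(6) + (-7)*(-3) + (-5)*(4) = -41
C[1][0] = (-2)*(5) + (-7)*(-9) + (-9)*(4) = 17
C[1][1] = (-2)*(-8) + (-7)*(-3) + (-9)*(7) = -26
C[1][2] = (-2)*(6) + (-7)*(-3) + (-9)*(4) = -27
... (3 more cells)
= [[8, 42, -41], [17, -26, -27], [65, -76, 29]]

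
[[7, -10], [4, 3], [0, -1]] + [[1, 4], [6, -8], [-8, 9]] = [[8, -6], [10, -5], [-8, 8]]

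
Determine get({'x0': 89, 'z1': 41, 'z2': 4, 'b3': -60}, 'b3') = -60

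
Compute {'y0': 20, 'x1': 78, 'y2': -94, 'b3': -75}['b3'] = -75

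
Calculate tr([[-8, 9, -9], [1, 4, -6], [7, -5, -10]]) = -14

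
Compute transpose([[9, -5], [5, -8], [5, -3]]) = [[9, 5, 5], [-5, -8, -3]]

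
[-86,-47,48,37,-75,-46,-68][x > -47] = keep x where x > -47: -86✗, -47✗, 48✓, 37✓, -75✗, -46✓, -68✗
= [48, 37, -46]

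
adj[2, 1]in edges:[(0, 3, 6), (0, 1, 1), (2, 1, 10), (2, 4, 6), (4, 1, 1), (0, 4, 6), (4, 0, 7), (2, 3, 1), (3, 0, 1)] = 10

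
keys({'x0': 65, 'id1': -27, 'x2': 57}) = ['x0', 'id1', 'x2']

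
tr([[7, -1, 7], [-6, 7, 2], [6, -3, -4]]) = diagonal: 7 + 7 + (-4)
= 10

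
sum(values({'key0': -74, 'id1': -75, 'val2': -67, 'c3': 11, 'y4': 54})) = -151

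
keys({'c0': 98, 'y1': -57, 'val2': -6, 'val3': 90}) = ['c0', 'y1', 'val2', 'val3']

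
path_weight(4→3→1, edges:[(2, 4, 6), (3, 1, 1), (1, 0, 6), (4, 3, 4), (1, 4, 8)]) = 5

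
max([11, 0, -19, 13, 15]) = 15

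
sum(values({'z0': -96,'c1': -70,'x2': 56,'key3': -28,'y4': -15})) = -153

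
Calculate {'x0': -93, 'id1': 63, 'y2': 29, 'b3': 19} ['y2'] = 29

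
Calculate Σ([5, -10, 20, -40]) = 5 + -10 + 20 + -40
= -25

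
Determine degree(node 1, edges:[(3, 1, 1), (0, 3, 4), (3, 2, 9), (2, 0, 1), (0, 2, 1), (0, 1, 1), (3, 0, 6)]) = incident: (3,1), (0,1)
= 2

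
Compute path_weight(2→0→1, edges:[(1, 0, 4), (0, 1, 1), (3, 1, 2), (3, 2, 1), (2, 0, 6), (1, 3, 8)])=w(2→0)=6 + w(0→1)=1
= 7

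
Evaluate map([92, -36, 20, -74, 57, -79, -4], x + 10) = 92+10=102, -36+10=-26, 20+10=30, -74+10=-64, 57+10=67, -79+10=-69, -4+10=6
= [102, -26, 30, -64, 67, -69, 6]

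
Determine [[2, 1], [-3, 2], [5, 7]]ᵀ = [[2, -3, 5], [1, 2, 7]]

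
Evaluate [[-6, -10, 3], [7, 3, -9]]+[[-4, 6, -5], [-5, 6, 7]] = [[-10, -4, -2], [2, 9, -2]]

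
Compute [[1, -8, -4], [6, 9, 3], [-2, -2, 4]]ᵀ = [[1, 6, -2], [-8, 9, -2], [-4, 3, 4]]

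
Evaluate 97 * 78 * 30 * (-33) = -7490340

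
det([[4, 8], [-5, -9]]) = (4)*(-9) - (8)*(-5)
= 4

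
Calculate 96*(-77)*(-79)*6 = 3503808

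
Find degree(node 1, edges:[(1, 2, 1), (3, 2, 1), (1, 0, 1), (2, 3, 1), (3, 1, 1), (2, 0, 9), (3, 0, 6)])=3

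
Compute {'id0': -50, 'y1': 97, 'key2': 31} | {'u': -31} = {'id0': -50, 'y1': 97, 'key2': 31, 'u': -31}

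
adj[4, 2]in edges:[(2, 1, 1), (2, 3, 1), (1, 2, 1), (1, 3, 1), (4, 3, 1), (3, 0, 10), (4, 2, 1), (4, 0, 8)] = 1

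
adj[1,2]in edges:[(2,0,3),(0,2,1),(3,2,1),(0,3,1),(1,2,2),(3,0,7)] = 2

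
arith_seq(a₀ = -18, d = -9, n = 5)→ [-18, -27, -36, -45, -54]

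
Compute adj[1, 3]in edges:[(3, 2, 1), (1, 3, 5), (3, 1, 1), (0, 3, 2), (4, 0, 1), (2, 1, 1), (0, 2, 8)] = 5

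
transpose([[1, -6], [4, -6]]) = [[1, 4], [-6, -6]]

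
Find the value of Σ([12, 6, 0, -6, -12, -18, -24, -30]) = -72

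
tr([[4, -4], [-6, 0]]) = 4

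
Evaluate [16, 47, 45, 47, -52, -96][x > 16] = [47, 45, 47]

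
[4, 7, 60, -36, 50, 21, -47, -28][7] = -28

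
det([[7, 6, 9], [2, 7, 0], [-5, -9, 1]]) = 190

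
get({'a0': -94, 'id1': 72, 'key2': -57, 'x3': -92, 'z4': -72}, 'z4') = -72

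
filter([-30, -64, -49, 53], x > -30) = keep x where x > -30: -30✗, -64✗, -49✗, 53✓
= [53]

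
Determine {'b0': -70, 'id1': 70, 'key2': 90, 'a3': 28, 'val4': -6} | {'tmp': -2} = {'b0': -70, 'id1': 70, 'key2': 90, 'a3': 28, 'val4': -6, 'tmp': -2}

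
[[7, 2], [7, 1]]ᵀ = [[7, 7], [2, 1]]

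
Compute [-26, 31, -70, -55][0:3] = [-26, 31, -70]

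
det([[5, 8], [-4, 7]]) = 67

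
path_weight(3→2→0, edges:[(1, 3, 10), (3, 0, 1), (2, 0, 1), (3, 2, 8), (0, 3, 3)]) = 9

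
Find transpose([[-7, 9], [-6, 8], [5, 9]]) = [[-7, -6, 5], [9, 8, 9]]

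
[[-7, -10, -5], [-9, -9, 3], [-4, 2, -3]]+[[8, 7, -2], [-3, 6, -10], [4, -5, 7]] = [[1, -3, -7], [-12, -3, -7], [0, -3, 4]]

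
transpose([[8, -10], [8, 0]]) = [[8, 8], [-10, 0]]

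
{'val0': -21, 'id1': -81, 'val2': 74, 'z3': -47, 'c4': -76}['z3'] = -47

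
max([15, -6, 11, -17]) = 15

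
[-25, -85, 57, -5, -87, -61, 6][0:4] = [-25, -85, 57, -5]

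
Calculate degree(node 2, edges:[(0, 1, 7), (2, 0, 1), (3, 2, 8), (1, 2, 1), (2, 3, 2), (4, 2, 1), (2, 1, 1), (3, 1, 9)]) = 6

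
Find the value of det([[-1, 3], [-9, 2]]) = (-1)*(2) - (3)*(-9)
= 25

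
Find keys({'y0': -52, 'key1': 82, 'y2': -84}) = ['y0', 'key1', 'y2']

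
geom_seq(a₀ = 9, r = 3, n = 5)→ a_0 = 9*3^0 = 9
a_1 = 9*3^1 = 27
a_2 = 9*3^2 = 81
...
= [9, 27, 81, 243, 729]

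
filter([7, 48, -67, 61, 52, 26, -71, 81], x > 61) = keep x where x > 61: 7✗, 48✗, -67✗, 61✗, 52✗, 26✗, -71✗, 81✓
= [81]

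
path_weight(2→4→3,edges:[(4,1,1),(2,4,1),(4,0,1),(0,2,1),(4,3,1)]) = 2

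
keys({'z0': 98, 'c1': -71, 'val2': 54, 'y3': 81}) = ['z0', 'c1', 'val2', 'y3']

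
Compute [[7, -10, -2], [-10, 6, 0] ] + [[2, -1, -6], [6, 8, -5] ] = [[9, -11, -8], [-4, 14, -5]]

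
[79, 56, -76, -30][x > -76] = [79, 56, -30]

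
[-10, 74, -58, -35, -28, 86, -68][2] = -58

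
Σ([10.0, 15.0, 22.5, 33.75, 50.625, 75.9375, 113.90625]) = 321.71875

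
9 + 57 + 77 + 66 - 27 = 182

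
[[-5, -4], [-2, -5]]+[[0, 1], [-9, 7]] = [[-5, -3], [-11, 2]]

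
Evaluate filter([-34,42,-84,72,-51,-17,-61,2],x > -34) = [42, 72, -17, 2]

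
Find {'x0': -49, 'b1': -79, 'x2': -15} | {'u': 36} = {'x0': -49, 'b1': -79, 'x2': -15, 'u': 36}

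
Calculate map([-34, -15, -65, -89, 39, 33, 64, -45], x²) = [1156, 225, 4225, 7921, 1521, 1089, 4096, 2025]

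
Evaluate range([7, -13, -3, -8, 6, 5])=20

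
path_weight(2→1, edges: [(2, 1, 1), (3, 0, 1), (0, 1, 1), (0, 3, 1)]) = 1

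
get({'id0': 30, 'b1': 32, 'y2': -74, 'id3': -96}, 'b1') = 32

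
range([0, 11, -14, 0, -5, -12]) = 25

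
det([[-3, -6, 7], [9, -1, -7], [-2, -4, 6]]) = (1)*(-3)*det([[-1, -7], [-4, 6]]) + (-1)*(-6)*det([[9, -7], [-2, 6]]) + (1)*(7)*det([[9, -1], [-2, -4]])
= 102 + 240 + -266
= 76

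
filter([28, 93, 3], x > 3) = [28, 93]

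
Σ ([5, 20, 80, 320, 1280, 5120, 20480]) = 27305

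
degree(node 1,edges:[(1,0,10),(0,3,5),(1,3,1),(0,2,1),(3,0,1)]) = incident: (1,0), (1,3)
= 2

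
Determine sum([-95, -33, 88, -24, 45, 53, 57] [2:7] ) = slice → [88, -24, 45, 53, 57]
88 + (-24) + 45 + 53 + 57
= 219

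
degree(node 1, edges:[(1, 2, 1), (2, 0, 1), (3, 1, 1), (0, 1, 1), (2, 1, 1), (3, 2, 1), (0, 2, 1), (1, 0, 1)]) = incident: (1,2), (3,1), (0,1), (2,1), (1,0)
= 5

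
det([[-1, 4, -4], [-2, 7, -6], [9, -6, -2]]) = (1)*(-1)*det([[7, -6], [-6, -2]]) + (-1)*(4)*det([[-2, -6], [9, -2]]) + (1)*(-4)*det([[-2, 7], [9, -6]])
= 50 + -232 + 204
= 22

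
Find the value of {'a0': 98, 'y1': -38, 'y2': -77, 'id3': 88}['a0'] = 98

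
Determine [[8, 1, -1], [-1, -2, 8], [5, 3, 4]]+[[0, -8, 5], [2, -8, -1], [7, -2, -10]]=[[8, -7, 4], [1, -10, 7], [12, 1, -6]]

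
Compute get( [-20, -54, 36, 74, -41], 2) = 36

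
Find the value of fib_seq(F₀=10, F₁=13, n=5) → [10, 13, 23, 36, 59]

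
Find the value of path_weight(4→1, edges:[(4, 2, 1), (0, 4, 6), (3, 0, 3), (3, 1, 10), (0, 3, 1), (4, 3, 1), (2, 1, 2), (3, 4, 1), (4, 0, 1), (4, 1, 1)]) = w(4→1)=1
= 1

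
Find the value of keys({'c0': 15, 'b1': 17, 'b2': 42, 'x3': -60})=['c0', 'b1', 'b2', 'x3']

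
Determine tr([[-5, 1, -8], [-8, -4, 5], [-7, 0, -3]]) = -12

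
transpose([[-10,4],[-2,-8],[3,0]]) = [[-10, -2, 3], [4, -8, 0]]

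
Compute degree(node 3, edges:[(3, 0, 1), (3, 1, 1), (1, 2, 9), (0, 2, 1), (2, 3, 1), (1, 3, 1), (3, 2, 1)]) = incident: (3,0), (3,1), (2,3), (1,3), (3,2)
= 5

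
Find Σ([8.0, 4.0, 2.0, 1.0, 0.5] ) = 8.0 + 4.0 + 2.0 + 1.0 + 0.5
= 15.5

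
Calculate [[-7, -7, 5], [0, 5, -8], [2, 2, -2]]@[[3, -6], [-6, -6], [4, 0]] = C[0][0] = (-7)*(3) + (-7)*(-6) + (5)*(4) = 41
C[0][1] = (-7)*(-6) + (-7)*(-6) + (5)*(0) = 84
C[1][0] = (0)*(3) + (5)*(-6) + (-8)*(4) = -62
C[1][1] = (0)*(-6) + (5)*(-6) + (-8)*(0) = -30
C[2][0] = (2)*(3) + (2)*(-6) + (-2)*(4) = -14
C[2][1] = (2)*(-6) + (2)*(-6) + (-2)*(0) = -24
= [[41, 84], [-62, -30], [-14, -24]]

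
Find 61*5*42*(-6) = -76860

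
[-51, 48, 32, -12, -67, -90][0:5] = [-51, 48, 32, -12, -67]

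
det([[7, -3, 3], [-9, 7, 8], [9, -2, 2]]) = (1)*(7)*det([[7, 8], [-2, 2]]) + (-1)*(-3)*det([[-9, 8], [9, 2]]) + (1)*(3)*det([[-9, 7], [9, -2]])
= 210 + -270 + -135
= -195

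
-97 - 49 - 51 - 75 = -272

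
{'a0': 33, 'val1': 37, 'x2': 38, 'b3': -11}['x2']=38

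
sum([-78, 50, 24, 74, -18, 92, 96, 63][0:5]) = 52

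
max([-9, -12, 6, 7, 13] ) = 13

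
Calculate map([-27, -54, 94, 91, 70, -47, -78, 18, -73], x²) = [729, 2916, 8836, 8281, 4900, 2209, 6084, 324, 5329]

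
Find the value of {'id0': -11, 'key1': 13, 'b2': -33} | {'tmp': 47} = {'id0': -11, 'key1': 13, 'b2': -33, 'tmp': 47}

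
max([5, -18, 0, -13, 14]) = 14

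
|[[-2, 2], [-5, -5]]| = (-2)*(-5) - (2)*(-5)
= 20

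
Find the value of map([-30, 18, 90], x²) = [900, 324, 8100]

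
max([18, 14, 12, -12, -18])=18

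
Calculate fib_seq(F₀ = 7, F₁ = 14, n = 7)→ [7, 14, 21, 35, 56, 91, 147]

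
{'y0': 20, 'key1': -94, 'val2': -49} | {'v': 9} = {'y0': 20, 'key1': -94, 'val2': -49, 'v': 9}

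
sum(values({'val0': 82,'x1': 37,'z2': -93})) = 82 + 37 + (-93)
= 26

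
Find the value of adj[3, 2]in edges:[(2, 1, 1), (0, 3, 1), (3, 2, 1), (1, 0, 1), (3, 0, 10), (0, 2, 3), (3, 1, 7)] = 1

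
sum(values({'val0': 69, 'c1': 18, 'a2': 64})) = 151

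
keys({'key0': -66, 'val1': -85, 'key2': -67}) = ['key0', 'val1', 'key2']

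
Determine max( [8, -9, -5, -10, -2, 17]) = 17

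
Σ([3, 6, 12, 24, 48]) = 93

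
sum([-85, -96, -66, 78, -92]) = (-85) + (-96) + (-66) + 78 + (-92)
= -261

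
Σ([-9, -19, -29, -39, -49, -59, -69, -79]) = -352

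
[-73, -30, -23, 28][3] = 28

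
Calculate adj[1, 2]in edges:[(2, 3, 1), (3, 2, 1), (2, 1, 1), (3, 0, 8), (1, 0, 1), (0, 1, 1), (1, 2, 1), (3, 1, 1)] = 1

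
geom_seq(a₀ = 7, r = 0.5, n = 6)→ a_0 = 7*0.5^0 = 7.0
a_1 = 7*0.5^1 = 3.5
a_2 = 7*0.5^2 = 1.75
...
= [7.0, 3.5, 1.75, 0.875, 0.4375, 0.21875]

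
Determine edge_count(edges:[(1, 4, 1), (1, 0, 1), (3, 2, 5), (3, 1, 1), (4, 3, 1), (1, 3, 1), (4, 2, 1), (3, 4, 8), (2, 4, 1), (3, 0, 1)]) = 10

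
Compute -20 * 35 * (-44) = 30800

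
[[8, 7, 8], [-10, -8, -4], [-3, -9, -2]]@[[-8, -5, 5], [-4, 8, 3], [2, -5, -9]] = C[0][0] = (8)*(-8) + (7)*(-4) + (8)*(2) = -76
C[0][1] = (8)*(-5) + (7)*(8) + (8)*(-5) = -24
C[0][2] = (8)*(5) + (7)*(3) + (8)*(-9) = -11
C[1][0] = (-10)*(-8) + (-8)*(-4) + (-4)*(2) = 104
C[1][1] = (-10)*(-5) + (-8)*(8) + (-4)*(-5) = 6
C[1][2] = (-10)*(5) + (-8)*(3) + (-4)*(-9) = -38
... (3 more cells)
= [[-76, -24, -11], [104, 6, -38], [56, -47, -24]]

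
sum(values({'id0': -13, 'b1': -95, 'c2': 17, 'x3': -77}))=-168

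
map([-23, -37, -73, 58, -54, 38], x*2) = [-46, -74, -146, 116, -108, 76]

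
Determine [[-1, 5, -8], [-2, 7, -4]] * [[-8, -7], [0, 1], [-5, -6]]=C[0][0] = (-1)*(-8) + (5)*(0) + (-8)*(-5) = 48
C[0][1] = (-1)*(-7) + (5)*(1) + (-8)*(-6) = 60
C[1][0] = (-2)*(-8) + (7)*(0) + (-4)*(-5) = 36
C[1][1] = (-2)*(-7) + (7)*(1) + (-4)*(-6) = 45
= [[48, 60], [36, 45]]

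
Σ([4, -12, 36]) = 28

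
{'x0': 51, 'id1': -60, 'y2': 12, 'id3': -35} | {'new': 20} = {'x0': 51, 'id1': -60, 'y2': 12, 'id3': -35, 'new': 20}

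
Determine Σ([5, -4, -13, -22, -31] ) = -65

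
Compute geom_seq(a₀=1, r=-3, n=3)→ a_0 = 1*(-3)^0 = 1
a_1 = 1*(-3)^1 = -3
a_2 = 1*(-3)^2 = 9
= [1, -3, 9]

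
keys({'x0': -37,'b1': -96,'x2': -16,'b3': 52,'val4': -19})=['x0', 'b1', 'x2', 'b3', 'val4']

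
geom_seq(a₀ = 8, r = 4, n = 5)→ [8, 32, 128, 512, 2048]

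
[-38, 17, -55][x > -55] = keep x where x > -55: -38✓, 17✓, -55✗
= [-38, 17]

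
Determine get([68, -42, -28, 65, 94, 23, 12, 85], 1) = -42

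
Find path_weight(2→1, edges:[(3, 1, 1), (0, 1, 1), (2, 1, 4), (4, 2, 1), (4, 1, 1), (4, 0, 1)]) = 4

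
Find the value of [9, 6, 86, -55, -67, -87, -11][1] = 6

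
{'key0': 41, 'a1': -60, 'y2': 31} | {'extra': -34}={'key0': 41, 'a1': -60, 'y2': 31, 'extra': -34}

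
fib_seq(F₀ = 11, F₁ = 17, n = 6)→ [11, 17, 28, 45, 73, 118]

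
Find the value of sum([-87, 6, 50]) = (-87) + 6 + 50
= -31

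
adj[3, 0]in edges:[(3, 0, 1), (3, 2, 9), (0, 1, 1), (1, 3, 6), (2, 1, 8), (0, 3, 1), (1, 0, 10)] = 1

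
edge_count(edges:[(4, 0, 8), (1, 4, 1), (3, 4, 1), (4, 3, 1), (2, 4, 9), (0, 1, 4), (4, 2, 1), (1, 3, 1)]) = 8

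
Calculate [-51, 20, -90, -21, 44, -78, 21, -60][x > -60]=keep x where x > -60: -51✓, 20✓, -90✗, -21✓, 44✓, -78✗, 21✓, -60✗
= [-51, 20, -21, 44, 21]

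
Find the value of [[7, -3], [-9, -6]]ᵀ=[[7, -9], [-3, -6]]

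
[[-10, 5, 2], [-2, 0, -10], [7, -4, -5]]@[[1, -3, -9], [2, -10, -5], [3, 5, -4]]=C[0][0] = (-10)*(1) + (5)*(2) + (2)*(3) = 6
C[0][1] = (-10)*(-3) + (5)*(-10) + (2)*(5) = -10
C[0][2] = (-10)*(-9) + (5)*(-5) + (2)*(-4) = 57
C[1][0] = (-2)*(1) + (0)*(2) + (-10)*(3) = -32
C[1][1] = (-2)*(-3) + (0)*(-10) + (-10)*(5) = -44
C[1][2] = (-2)*(-9) + (0)*(-5) + (-10)*(-4) = 58
... (3 more cells)
= [[6, -10, 57], [-32, -44, 58], [-16, -6, -23]]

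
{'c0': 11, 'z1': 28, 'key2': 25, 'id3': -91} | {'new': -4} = {'c0': 11, 'z1': 28, 'key2': 25, 'id3': -91, 'new': -4}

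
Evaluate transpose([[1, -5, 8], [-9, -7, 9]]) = [[1, -9], [-5, -7], [8, 9]]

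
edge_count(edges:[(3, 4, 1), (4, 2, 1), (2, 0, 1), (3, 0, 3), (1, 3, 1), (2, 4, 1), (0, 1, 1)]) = 7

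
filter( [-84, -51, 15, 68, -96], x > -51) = keep x where x > -51: -84✗, -51✗, 15✓, 68✓, -96✗
= [15, 68]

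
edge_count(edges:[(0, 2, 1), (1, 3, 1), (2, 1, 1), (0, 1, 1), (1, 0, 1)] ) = 5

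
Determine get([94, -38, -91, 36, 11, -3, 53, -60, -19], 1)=-38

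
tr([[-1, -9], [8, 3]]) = diagonal: (-1) + 3
= 2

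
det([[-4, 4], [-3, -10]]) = (-4)*(-10) - (4)*(-3)
= 52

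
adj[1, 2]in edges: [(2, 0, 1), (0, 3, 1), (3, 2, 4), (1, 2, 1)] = 1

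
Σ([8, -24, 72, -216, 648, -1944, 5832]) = 4376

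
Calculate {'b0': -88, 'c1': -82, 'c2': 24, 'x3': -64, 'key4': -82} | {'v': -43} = {'b0': -88, 'c1': -82, 'c2': 24, 'x3': -64, 'key4': -82, 'v': -43}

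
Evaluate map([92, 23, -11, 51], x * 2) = 92*2=184, 23*2=46, -11*2=-22, 51*2=102
= [184, 46, -22, 102]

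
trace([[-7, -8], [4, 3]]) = diagonal: (-7) + 3
= -4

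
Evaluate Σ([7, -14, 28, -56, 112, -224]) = -147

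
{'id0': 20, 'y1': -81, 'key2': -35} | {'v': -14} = {'id0': 20, 'y1': -81, 'key2': -35, 'v': -14}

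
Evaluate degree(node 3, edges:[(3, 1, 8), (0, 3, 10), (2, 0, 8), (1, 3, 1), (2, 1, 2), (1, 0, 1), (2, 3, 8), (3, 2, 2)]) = 5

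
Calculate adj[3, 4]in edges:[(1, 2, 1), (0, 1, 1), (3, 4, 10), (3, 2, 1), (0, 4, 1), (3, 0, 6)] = 10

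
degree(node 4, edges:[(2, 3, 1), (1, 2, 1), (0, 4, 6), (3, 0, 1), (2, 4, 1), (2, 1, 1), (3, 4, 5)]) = 3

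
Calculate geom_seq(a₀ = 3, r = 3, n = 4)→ [3, 9, 27, 81]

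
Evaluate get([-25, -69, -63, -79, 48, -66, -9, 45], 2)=-63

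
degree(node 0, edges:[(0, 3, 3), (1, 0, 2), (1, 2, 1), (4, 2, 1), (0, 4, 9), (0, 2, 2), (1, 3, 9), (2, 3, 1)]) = incident: (0,3), (1,0), (0,4), (0,2)
= 4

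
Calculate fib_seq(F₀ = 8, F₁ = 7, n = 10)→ [8, 7, 15, 22, 37, 59, 96, 155, 251, 406]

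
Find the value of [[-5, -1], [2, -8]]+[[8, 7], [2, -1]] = [[3, 6], [4, -9]]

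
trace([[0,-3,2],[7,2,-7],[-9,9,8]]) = diagonal: 0 + 2 + 8
= 10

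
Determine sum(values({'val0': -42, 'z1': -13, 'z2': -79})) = -134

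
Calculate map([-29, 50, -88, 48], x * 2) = -29*2=-58, 50*2=100, -88*2=-176, 48*2=96
= [-58, 100, -176, 96]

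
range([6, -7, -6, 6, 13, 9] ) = 20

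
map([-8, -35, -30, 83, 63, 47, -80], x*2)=[-16, -70, -60, 166, 126, 94, -160]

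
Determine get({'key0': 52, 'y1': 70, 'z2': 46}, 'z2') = 46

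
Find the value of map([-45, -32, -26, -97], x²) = [2025, 1024, 676, 9409]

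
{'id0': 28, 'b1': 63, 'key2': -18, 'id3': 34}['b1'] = 63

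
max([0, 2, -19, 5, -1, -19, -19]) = 5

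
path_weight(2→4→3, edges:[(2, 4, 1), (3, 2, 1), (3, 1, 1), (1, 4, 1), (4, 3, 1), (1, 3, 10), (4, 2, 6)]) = w(2→4)=1 + w(4→3)=1
= 2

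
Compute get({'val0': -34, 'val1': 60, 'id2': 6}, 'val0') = -34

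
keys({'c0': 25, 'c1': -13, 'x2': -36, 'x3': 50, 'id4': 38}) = ['c0', 'c1', 'x2', 'x3', 'id4']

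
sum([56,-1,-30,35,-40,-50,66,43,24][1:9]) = 47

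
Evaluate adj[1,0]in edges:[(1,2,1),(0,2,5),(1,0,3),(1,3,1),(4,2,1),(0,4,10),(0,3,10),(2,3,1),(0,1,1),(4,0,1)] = 3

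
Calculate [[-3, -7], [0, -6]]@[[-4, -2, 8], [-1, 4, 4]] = C[0][0] = (-3)*(-4) + (-7)*(-1) = 19
C[0][1] = (-3)*(-2) + (-7)*(4) = -22
C[0][2] = (-3)*(8) + (-7)*(4) = -52
C[1][0] = (0)*(-4) + (-6)*(-1) = 6
C[1][1] = (0)*(-2) + (-6)*(4) = -24
C[1][2] = (0)*(8) + (-6)*(4) = -24
= [[19, -22, -52], [6, -24, -24]]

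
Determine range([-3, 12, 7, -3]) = 15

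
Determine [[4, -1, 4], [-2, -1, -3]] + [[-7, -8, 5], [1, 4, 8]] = [[-3, -9, 9], [-1, 3, 5]]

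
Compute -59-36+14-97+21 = -157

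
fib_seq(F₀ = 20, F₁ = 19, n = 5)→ F_2 = F_1 + F_0 = 39
F_3 = F_2 + F_1 = 58
F_4 = F_3 + F_2 = 97
= [20, 19, 39, 58, 97]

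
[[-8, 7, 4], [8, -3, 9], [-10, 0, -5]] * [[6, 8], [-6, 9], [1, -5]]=C[0][0] = (-8)*(6) + (7)*(-6) + (4)*(1) = -86
C[0][1] = (-8)*(8) + (7)*(9) + (4)*(-5) = -21
C[1][0] = (8)*(6) + (-3)*(-6) + (9)*(1) = 75
C[1][1] = (8)*(8) + (-3)*(9) + (9)*(-5) = -8
C[2][0] = (-10)*(6) + (0)*(-6) + (-5)*(1) = -65
C[2][1] = (-10)*(8) + (0)*(9) + (-5)*(-5) = -55
= [[-86, -21], [75, -8], [-65, -55]]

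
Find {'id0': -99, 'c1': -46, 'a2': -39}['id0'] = -99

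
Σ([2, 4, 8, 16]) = 30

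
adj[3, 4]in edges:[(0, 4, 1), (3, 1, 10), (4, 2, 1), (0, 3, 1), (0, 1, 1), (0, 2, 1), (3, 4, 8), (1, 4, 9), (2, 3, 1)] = 8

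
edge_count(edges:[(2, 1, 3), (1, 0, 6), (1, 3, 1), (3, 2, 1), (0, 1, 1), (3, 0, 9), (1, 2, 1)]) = 7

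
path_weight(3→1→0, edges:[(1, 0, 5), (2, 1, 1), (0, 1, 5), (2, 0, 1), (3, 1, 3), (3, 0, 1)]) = 8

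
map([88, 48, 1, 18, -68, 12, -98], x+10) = [98, 58, 11, 28, -58, 22, -88]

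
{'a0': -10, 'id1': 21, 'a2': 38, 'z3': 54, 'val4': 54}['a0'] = -10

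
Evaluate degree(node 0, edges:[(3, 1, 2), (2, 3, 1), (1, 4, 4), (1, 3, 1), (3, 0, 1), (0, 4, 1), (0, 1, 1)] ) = 3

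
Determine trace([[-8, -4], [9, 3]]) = diagonal: (-8) + 3
= -5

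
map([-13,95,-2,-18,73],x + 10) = [-3, 105, 8, -8, 83]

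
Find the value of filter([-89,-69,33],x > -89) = keep x where x > -89: -89✗, -69✓, 33✓
= [-69, 33]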